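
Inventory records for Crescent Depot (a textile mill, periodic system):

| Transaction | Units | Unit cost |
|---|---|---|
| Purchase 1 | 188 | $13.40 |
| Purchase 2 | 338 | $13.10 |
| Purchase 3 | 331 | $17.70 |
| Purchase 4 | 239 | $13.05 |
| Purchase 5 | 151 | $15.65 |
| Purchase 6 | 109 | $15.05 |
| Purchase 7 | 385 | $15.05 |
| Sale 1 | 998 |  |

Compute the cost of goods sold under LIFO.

COGS = $14,934.60

Sale 1 (998) [LIFO — newest first]: 385 @ $15.05 + 109 @ $15.05 + 151 @ $15.65 + 239 @ $13.05 + 114 @ $17.70 = $14,934.60
Ending inventory: 188 @ $13.40 + 338 @ $13.10 + 217 @ $17.70 = $10,787.90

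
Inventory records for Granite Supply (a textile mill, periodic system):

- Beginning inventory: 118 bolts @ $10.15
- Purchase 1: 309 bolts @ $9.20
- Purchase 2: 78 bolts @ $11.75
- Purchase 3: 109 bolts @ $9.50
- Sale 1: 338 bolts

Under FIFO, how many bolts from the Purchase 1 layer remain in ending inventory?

Sale 1 (338) [FIFO — oldest first]: 118 @ $10.15 + 220 @ $9.20 = $3,221.70
Ending inventory: 89 @ $9.20 + 78 @ $11.75 + 109 @ $9.50 = $2,770.80

89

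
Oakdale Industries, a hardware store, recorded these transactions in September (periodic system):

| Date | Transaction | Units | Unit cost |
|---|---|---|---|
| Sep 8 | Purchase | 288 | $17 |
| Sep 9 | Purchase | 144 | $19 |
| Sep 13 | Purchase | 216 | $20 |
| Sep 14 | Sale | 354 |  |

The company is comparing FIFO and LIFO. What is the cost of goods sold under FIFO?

FIFO COGS: 288 @ $17 + 66 @ $19 = $6,150
LIFO COGS: 216 @ $20 + 138 @ $19 = $6,942

COGS = $6,150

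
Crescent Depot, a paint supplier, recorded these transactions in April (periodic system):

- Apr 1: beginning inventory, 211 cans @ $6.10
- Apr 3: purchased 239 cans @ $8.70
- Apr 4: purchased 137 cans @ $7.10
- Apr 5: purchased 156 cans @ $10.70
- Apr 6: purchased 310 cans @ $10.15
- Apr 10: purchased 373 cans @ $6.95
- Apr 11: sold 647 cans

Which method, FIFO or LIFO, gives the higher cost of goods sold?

LIFO

FIFO COGS: 211 @ $6.10 + 239 @ $8.70 + 137 @ $7.10 + 60 @ $10.70 = $4,981.10
LIFO COGS: 373 @ $6.95 + 274 @ $10.15 = $5,373.45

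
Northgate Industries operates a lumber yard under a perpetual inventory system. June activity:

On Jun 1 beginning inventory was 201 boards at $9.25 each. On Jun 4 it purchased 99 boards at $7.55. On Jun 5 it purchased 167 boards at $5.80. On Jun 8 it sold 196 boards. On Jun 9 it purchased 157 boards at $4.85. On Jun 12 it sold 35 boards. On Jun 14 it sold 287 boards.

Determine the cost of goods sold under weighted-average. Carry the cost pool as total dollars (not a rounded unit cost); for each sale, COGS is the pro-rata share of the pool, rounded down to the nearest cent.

COGS = $3,634.32

After Jun 1: 201 on hand, pool $1,859.25 (≈ $9.2500 each)
After Jun 4: 300 on hand, pool $2,606.70 (≈ $8.6890 each)
After Jun 5: 467 on hand, pool $3,575.30 (≈ $7.6559 each)
Jun 8, sell 196: 196/467 × $3,575.30 → $1,500.55
After Jun 9: 428 on hand, pool $2,836.20 (≈ $6.6266 each)
Jun 12, sell 35: 35/428 × $2,836.20 → $231.93
Jun 14, sell 287: 287/393 × $2,604.27 → $1,901.84
Total COGS = $1,500.55 + $231.93 + $1,901.84 = $3,634.32
Ending inventory (cost pool remaining) = $702.43
Check: goods available $4,336.75 = COGS $3,634.32 + ending $702.43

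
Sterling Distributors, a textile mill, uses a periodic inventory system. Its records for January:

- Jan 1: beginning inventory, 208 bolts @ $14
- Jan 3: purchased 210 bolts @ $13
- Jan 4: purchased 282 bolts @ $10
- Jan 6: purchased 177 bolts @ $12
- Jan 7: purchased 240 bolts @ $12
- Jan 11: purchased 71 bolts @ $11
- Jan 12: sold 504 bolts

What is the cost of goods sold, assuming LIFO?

Jan 12, 504 sold [LIFO — newest first]: 71 @ $11 + 240 @ $12 + 177 @ $12 + 16 @ $10 = $5,945
Ending inventory: 208 @ $14 + 210 @ $13 + 266 @ $10 = $8,302

COGS = $5,945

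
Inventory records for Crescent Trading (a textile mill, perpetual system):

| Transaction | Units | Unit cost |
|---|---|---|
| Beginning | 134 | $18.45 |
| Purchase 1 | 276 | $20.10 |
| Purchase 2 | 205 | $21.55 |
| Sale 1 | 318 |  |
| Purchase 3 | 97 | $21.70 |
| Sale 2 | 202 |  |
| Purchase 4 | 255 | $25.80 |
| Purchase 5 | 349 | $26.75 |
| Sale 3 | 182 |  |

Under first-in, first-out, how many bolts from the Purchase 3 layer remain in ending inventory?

Sale 1 (318) [FIFO — oldest first]: 134 @ $18.45 + 184 @ $20.10 = $6,170.70
Sale 2 (202) [FIFO — oldest first]: 92 @ $20.10 + 110 @ $21.55 = $4,219.70
Sale 3 (182) [FIFO — oldest first]: 95 @ $21.55 + 87 @ $21.70 = $3,935.15
Total COGS = $6,170.70 + $4,219.70 + $3,935.15 = $14,325.55
Ending inventory: 10 @ $21.70 + 255 @ $25.80 + 349 @ $26.75 = $16,131.75
Check: goods available $30,457.30 = COGS $14,325.55 + ending $16,131.75

10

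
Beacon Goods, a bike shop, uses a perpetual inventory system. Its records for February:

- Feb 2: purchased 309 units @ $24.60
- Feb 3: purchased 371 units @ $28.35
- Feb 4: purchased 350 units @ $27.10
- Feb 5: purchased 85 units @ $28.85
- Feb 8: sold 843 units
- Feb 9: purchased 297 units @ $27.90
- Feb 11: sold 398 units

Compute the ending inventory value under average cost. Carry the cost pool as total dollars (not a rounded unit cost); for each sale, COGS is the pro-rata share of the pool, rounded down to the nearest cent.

After Feb 2: 309 on hand, pool $7,601.40 (≈ $24.6000 each)
After Feb 3: 680 on hand, pool $18,119.25 (≈ $26.6460 each)
After Feb 4: 1030 on hand, pool $27,604.25 (≈ $26.8002 each)
After Feb 5: 1115 on hand, pool $30,056.50 (≈ $26.9565 each)
Feb 8, sell 843: 843/1115 × $30,056.50 → $22,724.33
After Feb 9: 569 on hand, pool $15,618.47 (≈ $27.4490 each)
Feb 11, sell 398: 398/569 × $15,618.47 → $10,924.69
Total COGS = $22,724.33 + $10,924.69 = $33,649.02
Ending inventory (cost pool remaining) = $4,693.78

Ending inventory = $4,693.78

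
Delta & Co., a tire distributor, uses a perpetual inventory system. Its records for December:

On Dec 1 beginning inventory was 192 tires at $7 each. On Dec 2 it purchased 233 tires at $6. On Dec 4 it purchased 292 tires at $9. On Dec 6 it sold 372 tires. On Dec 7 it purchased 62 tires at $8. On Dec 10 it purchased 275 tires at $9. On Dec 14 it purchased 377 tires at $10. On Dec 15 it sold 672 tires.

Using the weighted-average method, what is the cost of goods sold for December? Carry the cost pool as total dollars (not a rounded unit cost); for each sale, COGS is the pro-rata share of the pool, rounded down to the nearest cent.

COGS = $8,703.31

After Dec 1: 192 on hand, pool $1,344.00 (≈ $7.0000 each)
After Dec 2: 425 on hand, pool $2,742.00 (≈ $6.4518 each)
After Dec 4: 717 on hand, pool $5,370.00 (≈ $7.4895 each)
Dec 6, sell 372: 372/717 × $5,370.00 → $2,786.10
After Dec 7: 407 on hand, pool $3,079.90 (≈ $7.5673 each)
After Dec 10: 682 on hand, pool $5,554.90 (≈ $8.1450 each)
After Dec 14: 1059 on hand, pool $9,324.90 (≈ $8.8054 each)
Dec 15, sell 672: 672/1059 × $9,324.90 → $5,917.21
Total COGS = $2,786.10 + $5,917.21 = $8,703.31
Ending inventory (cost pool remaining) = $3,407.69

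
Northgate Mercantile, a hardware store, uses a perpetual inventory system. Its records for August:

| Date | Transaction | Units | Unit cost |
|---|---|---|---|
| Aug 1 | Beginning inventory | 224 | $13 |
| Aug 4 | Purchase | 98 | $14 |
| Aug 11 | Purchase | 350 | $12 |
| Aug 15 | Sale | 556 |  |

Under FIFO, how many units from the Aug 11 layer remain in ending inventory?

116

Aug 15, 556 sold [FIFO — oldest first]: 224 @ $13 + 98 @ $14 + 234 @ $12 = $7,092
Ending inventory: 116 @ $12 = $1,392
Check: goods available $8,484 = COGS $7,092 + ending $1,392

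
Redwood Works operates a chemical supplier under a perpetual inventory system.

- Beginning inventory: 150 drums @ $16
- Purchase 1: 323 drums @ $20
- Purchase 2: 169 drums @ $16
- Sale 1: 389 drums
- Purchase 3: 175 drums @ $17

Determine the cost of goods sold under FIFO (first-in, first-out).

COGS = $7,180

Sale 1 (389) [FIFO — oldest first]: 150 @ $16 + 239 @ $20 = $7,180
Ending inventory: 84 @ $20 + 169 @ $16 + 175 @ $17 = $7,359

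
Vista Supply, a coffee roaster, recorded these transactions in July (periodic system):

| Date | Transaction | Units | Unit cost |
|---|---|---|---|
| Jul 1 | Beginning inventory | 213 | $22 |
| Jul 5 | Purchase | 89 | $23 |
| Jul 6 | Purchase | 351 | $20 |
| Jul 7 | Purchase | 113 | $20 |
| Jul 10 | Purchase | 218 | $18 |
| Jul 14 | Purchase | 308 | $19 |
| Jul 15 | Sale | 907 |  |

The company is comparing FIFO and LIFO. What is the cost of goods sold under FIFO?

COGS = $18,551

FIFO COGS: 213 @ $22 + 89 @ $23 + 351 @ $20 + 113 @ $20 + 141 @ $18 = $18,551
LIFO COGS: 308 @ $19 + 218 @ $18 + 113 @ $20 + 268 @ $20 = $17,396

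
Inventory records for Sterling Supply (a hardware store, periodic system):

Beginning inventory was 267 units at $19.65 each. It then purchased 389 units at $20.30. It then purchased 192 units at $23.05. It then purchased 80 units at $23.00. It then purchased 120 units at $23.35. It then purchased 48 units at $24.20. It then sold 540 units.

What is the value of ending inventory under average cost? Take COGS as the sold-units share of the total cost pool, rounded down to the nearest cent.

Ending inventory = $11,856.83

Sale 1, sell 540: 540/1096 × $23,372.45 → $11,515.62
Ending inventory (cost pool remaining) = $11,856.83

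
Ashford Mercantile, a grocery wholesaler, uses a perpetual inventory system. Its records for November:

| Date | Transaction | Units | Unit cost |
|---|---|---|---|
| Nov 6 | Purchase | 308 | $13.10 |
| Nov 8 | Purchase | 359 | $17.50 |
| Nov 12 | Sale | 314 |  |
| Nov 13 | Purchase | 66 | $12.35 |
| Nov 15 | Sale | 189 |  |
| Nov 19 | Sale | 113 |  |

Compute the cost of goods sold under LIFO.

Nov 12, 314 sold [LIFO — newest first]: 314 @ $17.50 = $5,495.00
Nov 15, 189 sold [LIFO — newest first]: 66 @ $12.35 + 45 @ $17.50 + 78 @ $13.10 = $2,624.40
Nov 19, 113 sold [LIFO — newest first]: 113 @ $13.10 = $1,480.30
Total COGS = $5,495.00 + $2,624.40 + $1,480.30 = $9,599.70
Ending inventory: 117 @ $13.10 = $1,532.70

COGS = $9,599.70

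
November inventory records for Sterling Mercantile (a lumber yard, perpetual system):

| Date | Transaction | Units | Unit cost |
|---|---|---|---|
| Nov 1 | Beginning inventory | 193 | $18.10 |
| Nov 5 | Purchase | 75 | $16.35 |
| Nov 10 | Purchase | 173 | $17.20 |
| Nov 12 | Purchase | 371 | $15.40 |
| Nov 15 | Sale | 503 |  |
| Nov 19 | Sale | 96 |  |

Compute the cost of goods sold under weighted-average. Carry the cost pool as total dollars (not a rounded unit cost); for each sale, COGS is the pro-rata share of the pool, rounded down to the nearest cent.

After Nov 1: 193 on hand, pool $3,493.30 (≈ $18.1000 each)
After Nov 5: 268 on hand, pool $4,719.55 (≈ $17.6103 each)
After Nov 10: 441 on hand, pool $7,695.15 (≈ $17.4493 each)
After Nov 12: 812 on hand, pool $13,408.55 (≈ $16.5130 each)
Nov 15, sell 503: 503/812 × $13,408.55 → $8,306.03
Nov 19, sell 96: 96/309 × $5,102.52 → $1,585.24
Total COGS = $8,306.03 + $1,585.24 = $9,891.27
Ending inventory (cost pool remaining) = $3,517.28

COGS = $9,891.27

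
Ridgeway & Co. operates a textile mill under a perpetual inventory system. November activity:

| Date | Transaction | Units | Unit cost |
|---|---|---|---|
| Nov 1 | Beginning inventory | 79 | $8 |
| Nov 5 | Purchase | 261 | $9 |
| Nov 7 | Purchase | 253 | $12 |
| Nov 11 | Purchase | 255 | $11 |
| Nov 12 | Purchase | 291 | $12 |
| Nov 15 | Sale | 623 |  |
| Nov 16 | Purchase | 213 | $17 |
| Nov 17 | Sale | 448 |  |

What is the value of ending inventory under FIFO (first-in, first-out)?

Nov 15, 623 sold [FIFO — oldest first]: 79 @ $8 + 261 @ $9 + 253 @ $12 + 30 @ $11 = $6,347
Nov 17, 448 sold [FIFO — oldest first]: 225 @ $11 + 223 @ $12 = $5,151
Total COGS = $6,347 + $5,151 = $11,498
Ending inventory: 68 @ $12 + 213 @ $17 = $4,437
Check: goods available $15,935 = COGS $11,498 + ending $4,437

Ending inventory = $4,437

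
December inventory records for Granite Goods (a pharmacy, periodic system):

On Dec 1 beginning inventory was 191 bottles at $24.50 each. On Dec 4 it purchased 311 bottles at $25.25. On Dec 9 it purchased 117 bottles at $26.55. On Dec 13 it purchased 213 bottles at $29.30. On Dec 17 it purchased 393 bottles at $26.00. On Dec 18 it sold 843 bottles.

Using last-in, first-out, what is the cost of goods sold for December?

Dec 18, 843 sold [LIFO — newest first]: 393 @ $26.00 + 213 @ $29.30 + 117 @ $26.55 + 120 @ $25.25 = $22,595.25
Ending inventory: 191 @ $24.50 + 191 @ $25.25 = $9,502.25

COGS = $22,595.25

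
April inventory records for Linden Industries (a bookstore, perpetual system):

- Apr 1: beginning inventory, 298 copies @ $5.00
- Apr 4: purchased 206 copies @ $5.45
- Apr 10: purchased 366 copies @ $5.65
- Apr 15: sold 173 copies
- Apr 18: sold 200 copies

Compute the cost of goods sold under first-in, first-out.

COGS = $1,898.75

Apr 15, 173 sold [FIFO — oldest first]: 173 @ $5.00 = $865.00
Apr 18, 200 sold [FIFO — oldest first]: 125 @ $5.00 + 75 @ $5.45 = $1,033.75
Total COGS = $865.00 + $1,033.75 = $1,898.75
Ending inventory: 131 @ $5.45 + 366 @ $5.65 = $2,781.85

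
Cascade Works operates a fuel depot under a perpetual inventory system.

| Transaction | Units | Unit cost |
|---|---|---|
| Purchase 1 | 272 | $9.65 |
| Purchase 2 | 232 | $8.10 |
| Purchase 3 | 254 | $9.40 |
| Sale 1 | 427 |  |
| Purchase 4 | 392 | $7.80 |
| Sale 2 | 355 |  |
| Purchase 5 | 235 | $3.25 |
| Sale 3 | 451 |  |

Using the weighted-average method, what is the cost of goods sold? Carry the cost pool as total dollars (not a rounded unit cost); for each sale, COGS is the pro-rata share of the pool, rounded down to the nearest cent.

After Purchase 1: 272 on hand, pool $2,624.80 (≈ $9.6500 each)
After Purchase 2: 504 on hand, pool $4,504.00 (≈ $8.9365 each)
After Purchase 3: 758 on hand, pool $6,891.60 (≈ $9.0918 each)
Sale 1, sell 427: 427/758 × $6,891.60 → $3,882.20
After Purchase 4: 723 on hand, pool $6,067.00 (≈ $8.3914 each)
Sale 2, sell 355: 355/723 × $6,067.00 → $2,978.95
After Purchase 5: 603 on hand, pool $3,851.80 (≈ $6.3877 each)
Sale 3, sell 451: 451/603 × $3,851.80 → $2,880.86
Total COGS = $3,882.20 + $2,978.95 + $2,880.86 = $9,742.01
Ending inventory (cost pool remaining) = $970.94
Check: goods available $10,712.95 = COGS $9,742.01 + ending $970.94

COGS = $9,742.01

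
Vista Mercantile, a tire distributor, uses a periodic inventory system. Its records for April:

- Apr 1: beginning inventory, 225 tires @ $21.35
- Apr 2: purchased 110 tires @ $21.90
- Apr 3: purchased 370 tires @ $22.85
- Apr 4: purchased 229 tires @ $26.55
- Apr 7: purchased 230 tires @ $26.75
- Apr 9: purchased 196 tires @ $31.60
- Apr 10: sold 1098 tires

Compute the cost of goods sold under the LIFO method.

Apr 10, 1098 sold [LIFO — newest first]: 196 @ $31.60 + 230 @ $26.75 + 229 @ $26.55 + 370 @ $22.85 + 73 @ $21.90 = $28,479.25
Ending inventory: 225 @ $21.35 + 37 @ $21.90 = $5,614.05

COGS = $28,479.25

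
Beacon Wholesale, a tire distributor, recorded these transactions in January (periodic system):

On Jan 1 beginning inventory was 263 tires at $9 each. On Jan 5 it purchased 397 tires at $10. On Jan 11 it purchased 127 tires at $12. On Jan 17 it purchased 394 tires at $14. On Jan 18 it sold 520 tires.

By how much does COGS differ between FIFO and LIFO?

FIFO COGS: 263 @ $9 + 257 @ $10 = $4,937
LIFO COGS: 394 @ $14 + 126 @ $12 = $7,028
Difference = |$4,937 − $7,028| = $2,091

$2,091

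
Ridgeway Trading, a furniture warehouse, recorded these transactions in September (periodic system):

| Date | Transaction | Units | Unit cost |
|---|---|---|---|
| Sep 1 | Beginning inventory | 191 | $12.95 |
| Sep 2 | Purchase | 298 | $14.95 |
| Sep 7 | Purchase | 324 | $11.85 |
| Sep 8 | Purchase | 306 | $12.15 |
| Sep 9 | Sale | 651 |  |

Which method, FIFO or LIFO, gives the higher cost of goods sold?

FIFO

FIFO COGS: 191 @ $12.95 + 298 @ $14.95 + 162 @ $11.85 = $8,848.25
LIFO COGS: 306 @ $12.15 + 324 @ $11.85 + 21 @ $14.95 = $7,871.25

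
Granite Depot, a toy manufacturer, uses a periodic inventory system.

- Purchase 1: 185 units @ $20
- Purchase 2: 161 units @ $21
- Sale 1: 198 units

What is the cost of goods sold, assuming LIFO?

COGS = $4,121

Sale 1 (198) [LIFO — newest first]: 161 @ $21 + 37 @ $20 = $4,121
Ending inventory: 148 @ $20 = $2,960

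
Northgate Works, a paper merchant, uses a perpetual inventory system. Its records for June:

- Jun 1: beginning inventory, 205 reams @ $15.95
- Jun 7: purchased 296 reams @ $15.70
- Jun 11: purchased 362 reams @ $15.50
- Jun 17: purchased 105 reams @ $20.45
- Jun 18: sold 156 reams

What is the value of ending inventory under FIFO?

Ending inventory = $13,187.00

Jun 18, 156 sold [FIFO — oldest first]: 156 @ $15.95 = $2,488.20
Ending inventory: 49 @ $15.95 + 296 @ $15.70 + 362 @ $15.50 + 105 @ $20.45 = $13,187.00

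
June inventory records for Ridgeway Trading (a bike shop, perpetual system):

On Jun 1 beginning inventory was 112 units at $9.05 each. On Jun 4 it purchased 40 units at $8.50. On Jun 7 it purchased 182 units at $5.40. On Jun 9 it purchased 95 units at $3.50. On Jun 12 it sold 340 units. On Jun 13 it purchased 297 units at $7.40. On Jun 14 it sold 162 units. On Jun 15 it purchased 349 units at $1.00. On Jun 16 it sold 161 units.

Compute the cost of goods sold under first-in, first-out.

COGS = $4,400.50

Jun 12, 340 sold [FIFO — oldest first]: 112 @ $9.05 + 40 @ $8.50 + 182 @ $5.40 + 6 @ $3.50 = $2,357.40
Jun 14, 162 sold [FIFO — oldest first]: 89 @ $3.50 + 73 @ $7.40 = $851.70
Jun 16, 161 sold [FIFO — oldest first]: 161 @ $7.40 = $1,191.40
Total COGS = $2,357.40 + $851.70 + $1,191.40 = $4,400.50
Ending inventory: 63 @ $7.40 + 349 @ $1.00 = $815.20
Check: goods available $5,215.70 = COGS $4,400.50 + ending $815.20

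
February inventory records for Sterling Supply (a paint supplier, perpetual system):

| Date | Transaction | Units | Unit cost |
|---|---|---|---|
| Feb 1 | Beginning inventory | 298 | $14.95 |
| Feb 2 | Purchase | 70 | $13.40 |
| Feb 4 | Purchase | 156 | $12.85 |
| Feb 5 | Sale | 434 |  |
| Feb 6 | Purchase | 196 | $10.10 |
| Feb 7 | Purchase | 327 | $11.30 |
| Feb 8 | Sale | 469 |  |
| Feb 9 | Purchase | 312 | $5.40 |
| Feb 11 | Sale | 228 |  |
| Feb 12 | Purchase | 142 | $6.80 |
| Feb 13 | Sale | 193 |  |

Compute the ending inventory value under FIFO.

Feb 5, 434 sold [FIFO — oldest first]: 298 @ $14.95 + 70 @ $13.40 + 66 @ $12.85 = $6,241.20
Feb 8, 469 sold [FIFO — oldest first]: 90 @ $12.85 + 196 @ $10.10 + 183 @ $11.30 = $5,204.00
Feb 11, 228 sold [FIFO — oldest first]: 144 @ $11.30 + 84 @ $5.40 = $2,080.80
Feb 13, 193 sold [FIFO — oldest first]: 193 @ $5.40 = $1,042.20
Total COGS = $6,241.20 + $5,204.00 + $2,080.80 + $1,042.20 = $14,568.20
Ending inventory: 35 @ $5.40 + 142 @ $6.80 = $1,154.60

Ending inventory = $1,154.60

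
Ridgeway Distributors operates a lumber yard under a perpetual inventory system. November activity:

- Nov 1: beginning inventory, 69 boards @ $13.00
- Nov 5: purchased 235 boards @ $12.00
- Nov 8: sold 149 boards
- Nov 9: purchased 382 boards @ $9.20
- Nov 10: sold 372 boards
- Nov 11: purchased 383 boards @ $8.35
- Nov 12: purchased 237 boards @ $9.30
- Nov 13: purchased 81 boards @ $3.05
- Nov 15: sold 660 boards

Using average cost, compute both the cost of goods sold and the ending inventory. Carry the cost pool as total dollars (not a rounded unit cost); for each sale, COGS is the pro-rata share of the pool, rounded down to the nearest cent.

After Nov 1: 69 on hand, pool $897.00 (≈ $13.0000 each)
After Nov 5: 304 on hand, pool $3,717.00 (≈ $12.2270 each)
Nov 8, sell 149: 149/304 × $3,717.00 → $1,821.81
After Nov 9: 537 on hand, pool $5,409.59 (≈ $10.0737 each)
Nov 10, sell 372: 372/537 × $5,409.59 → $3,747.42
After Nov 11: 548 on hand, pool $4,860.22 (≈ $8.8690 each)
After Nov 12: 785 on hand, pool $7,064.32 (≈ $8.9991 each)
After Nov 13: 866 on hand, pool $7,311.37 (≈ $8.4427 each)
Nov 15, sell 660: 660/866 × $7,311.37 → $5,572.17
Total COGS = $1,821.81 + $3,747.42 + $5,572.17 = $11,141.40
Ending inventory (cost pool remaining) = $1,739.20
Check: goods available $12,880.60 = COGS $11,141.40 + ending $1,739.20

COGS = $11,141.40; ending inventory = $1,739.20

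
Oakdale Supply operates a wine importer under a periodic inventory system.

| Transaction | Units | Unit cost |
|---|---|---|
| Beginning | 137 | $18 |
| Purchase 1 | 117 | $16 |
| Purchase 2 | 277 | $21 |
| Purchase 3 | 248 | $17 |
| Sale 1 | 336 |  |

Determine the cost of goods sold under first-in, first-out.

Sale 1 (336) [FIFO — oldest first]: 137 @ $18 + 117 @ $16 + 82 @ $21 = $6,060
Ending inventory: 195 @ $21 + 248 @ $17 = $8,311

COGS = $6,060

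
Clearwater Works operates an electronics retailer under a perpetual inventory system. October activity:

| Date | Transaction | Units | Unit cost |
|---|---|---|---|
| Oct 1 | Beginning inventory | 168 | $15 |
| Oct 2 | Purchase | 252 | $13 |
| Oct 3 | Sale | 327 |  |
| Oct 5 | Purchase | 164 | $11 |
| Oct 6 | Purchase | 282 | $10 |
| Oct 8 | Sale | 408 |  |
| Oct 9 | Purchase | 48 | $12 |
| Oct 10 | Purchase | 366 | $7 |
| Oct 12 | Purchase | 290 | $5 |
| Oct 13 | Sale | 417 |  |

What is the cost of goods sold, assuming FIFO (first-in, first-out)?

COGS = $12,662

Oct 3, 327 sold [FIFO — oldest first]: 168 @ $15 + 159 @ $13 = $4,587
Oct 8, 408 sold [FIFO — oldest first]: 93 @ $13 + 164 @ $11 + 151 @ $10 = $4,523
Oct 13, 417 sold [FIFO — oldest first]: 131 @ $10 + 48 @ $12 + 238 @ $7 = $3,552
Total COGS = $4,587 + $4,523 + $3,552 = $12,662
Ending inventory: 128 @ $7 + 290 @ $5 = $2,346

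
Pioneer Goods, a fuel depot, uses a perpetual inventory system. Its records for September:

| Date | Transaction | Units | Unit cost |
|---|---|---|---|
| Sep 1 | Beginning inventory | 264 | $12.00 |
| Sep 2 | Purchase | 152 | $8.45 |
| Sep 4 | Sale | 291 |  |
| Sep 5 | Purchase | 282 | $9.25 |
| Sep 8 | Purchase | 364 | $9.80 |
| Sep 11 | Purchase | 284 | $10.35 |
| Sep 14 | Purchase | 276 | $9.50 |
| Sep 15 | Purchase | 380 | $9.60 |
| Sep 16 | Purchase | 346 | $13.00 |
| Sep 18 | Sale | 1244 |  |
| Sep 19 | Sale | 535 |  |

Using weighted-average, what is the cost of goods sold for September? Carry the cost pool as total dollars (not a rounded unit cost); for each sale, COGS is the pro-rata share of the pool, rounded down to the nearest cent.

COGS = $21,467.52

After Sep 1: 264 on hand, pool $3,168.00 (≈ $12.0000 each)
After Sep 2: 416 on hand, pool $4,452.40 (≈ $10.7029 each)
Sep 4, sell 291: 291/416 × $4,452.40 → $3,114.53
After Sep 5: 407 on hand, pool $3,946.37 (≈ $9.6962 each)
After Sep 8: 771 on hand, pool $7,513.57 (≈ $9.7452 each)
After Sep 11: 1055 on hand, pool $10,452.97 (≈ $9.9080 each)
After Sep 14: 1331 on hand, pool $13,074.97 (≈ $9.8234 each)
After Sep 15: 1711 on hand, pool $16,722.97 (≈ $9.7738 each)
After Sep 16: 2057 on hand, pool $21,220.97 (≈ $10.3165 each)
Sep 18, sell 1244: 1244/2057 × $21,220.97 → $12,833.68
Sep 19, sell 535: 535/813 × $8,387.29 → $5,519.31
Total COGS = $3,114.53 + $12,833.68 + $5,519.31 = $21,467.52
Ending inventory (cost pool remaining) = $2,867.98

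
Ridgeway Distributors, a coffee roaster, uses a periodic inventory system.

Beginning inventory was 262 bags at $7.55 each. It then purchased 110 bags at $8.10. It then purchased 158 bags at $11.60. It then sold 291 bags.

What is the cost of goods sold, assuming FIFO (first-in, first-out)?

COGS = $2,213.00

Sale 1 (291) [FIFO — oldest first]: 262 @ $7.55 + 29 @ $8.10 = $2,213.00
Ending inventory: 81 @ $8.10 + 158 @ $11.60 = $2,488.90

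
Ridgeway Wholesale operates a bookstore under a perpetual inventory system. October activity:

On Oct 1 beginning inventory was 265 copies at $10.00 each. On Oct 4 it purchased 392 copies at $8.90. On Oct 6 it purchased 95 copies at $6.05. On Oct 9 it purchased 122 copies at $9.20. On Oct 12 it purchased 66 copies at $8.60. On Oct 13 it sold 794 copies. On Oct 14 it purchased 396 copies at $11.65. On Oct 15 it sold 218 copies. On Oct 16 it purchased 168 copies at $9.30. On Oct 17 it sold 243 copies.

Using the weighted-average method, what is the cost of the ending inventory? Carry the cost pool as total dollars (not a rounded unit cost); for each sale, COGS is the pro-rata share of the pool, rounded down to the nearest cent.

After Oct 1: 265 on hand, pool $2,650.00 (≈ $10.0000 each)
After Oct 4: 657 on hand, pool $6,138.80 (≈ $9.3437 each)
After Oct 6: 752 on hand, pool $6,713.55 (≈ $8.9276 each)
After Oct 9: 874 on hand, pool $7,835.95 (≈ $8.9656 each)
After Oct 12: 940 on hand, pool $8,403.55 (≈ $8.9399 each)
Oct 13, sell 794: 794/940 × $8,403.55 → $7,098.31
After Oct 14: 542 on hand, pool $5,918.64 (≈ $10.9200 each)
Oct 15, sell 218: 218/542 × $5,918.64 → $2,380.56
After Oct 16: 492 on hand, pool $5,100.48 (≈ $10.3668 each)
Oct 17, sell 243: 243/492 × $5,100.48 → $2,519.13
Total COGS = $7,098.31 + $2,380.56 + $2,519.13 = $11,998.00
Ending inventory (cost pool remaining) = $2,581.35
Check: goods available $14,579.35 = COGS $11,998.00 + ending $2,581.35

Ending inventory = $2,581.35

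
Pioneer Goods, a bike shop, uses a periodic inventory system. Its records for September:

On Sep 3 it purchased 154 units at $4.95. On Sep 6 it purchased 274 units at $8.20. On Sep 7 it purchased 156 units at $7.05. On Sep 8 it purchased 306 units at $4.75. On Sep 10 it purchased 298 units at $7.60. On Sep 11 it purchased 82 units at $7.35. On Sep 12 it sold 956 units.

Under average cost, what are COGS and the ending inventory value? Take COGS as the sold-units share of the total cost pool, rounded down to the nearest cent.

COGS = $6,345.65; ending inventory = $2,084.25

Sep 12, sell 956: 956/1270 × $8,429.90 → $6,345.65
Ending inventory (cost pool remaining) = $2,084.25
Check: goods available $8,429.90 = COGS $6,345.65 + ending $2,084.25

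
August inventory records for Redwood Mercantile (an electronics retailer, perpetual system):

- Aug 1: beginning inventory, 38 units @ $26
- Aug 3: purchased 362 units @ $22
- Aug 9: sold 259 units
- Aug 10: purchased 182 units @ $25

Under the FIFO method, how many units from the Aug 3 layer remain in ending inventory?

Aug 9, 259 sold [FIFO — oldest first]: 38 @ $26 + 221 @ $22 = $5,850
Ending inventory: 141 @ $22 + 182 @ $25 = $7,652

141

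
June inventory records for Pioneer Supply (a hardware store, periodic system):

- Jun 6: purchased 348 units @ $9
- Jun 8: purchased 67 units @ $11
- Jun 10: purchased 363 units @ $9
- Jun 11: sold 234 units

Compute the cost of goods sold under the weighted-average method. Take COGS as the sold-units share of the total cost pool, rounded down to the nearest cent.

Jun 11, sell 234: 234/778 × $7,136.00 → $2,146.30
Ending inventory (cost pool remaining) = $4,989.70
Check: goods available $7,136.00 = COGS $2,146.30 + ending $4,989.70

COGS = $2,146.30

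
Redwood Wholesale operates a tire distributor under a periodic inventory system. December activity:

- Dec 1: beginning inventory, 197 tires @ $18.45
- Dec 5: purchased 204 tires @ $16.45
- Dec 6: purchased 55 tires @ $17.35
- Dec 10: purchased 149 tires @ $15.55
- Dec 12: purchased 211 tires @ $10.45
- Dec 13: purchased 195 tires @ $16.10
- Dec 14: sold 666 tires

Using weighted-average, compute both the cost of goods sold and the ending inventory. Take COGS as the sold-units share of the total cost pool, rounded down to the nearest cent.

COGS = $10,280.57; ending inventory = $5,325.53

Dec 14, sell 666: 666/1011 × $15,606.10 → $10,280.57
Ending inventory (cost pool remaining) = $5,325.53
Check: goods available $15,606.10 = COGS $10,280.57 + ending $5,325.53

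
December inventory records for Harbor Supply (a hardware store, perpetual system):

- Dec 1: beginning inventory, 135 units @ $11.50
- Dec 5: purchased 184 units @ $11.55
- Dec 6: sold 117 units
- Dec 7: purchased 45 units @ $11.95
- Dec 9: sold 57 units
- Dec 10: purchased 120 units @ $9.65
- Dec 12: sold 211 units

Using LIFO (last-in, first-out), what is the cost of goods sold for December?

COGS = $4,234.95

Dec 6, 117 sold [LIFO — newest first]: 117 @ $11.55 = $1,351.35
Dec 9, 57 sold [LIFO — newest first]: 45 @ $11.95 + 12 @ $11.55 = $676.35
Dec 12, 211 sold [LIFO — newest first]: 120 @ $9.65 + 55 @ $11.55 + 36 @ $11.50 = $2,207.25
Total COGS = $1,351.35 + $676.35 + $2,207.25 = $4,234.95
Ending inventory: 99 @ $11.50 = $1,138.50
Check: goods available $5,373.45 = COGS $4,234.95 + ending $1,138.50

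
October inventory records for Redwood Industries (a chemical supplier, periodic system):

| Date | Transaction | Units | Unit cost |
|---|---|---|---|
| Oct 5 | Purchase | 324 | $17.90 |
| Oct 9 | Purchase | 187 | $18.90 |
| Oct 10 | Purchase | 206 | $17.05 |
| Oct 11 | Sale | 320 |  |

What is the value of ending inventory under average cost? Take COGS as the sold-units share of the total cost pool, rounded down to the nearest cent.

Oct 11, sell 320: 320/717 × $12,846.20 → $5,733.31
Ending inventory (cost pool remaining) = $7,112.89

Ending inventory = $7,112.89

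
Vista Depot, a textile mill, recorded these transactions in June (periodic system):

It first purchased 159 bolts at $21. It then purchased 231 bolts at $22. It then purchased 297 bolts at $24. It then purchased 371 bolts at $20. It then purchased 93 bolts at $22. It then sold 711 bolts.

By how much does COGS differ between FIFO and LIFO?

$635

FIFO COGS: 159 @ $21 + 231 @ $22 + 297 @ $24 + 24 @ $20 = $16,029
LIFO COGS: 93 @ $22 + 371 @ $20 + 247 @ $24 = $15,394
Difference = |$16,029 − $15,394| = $635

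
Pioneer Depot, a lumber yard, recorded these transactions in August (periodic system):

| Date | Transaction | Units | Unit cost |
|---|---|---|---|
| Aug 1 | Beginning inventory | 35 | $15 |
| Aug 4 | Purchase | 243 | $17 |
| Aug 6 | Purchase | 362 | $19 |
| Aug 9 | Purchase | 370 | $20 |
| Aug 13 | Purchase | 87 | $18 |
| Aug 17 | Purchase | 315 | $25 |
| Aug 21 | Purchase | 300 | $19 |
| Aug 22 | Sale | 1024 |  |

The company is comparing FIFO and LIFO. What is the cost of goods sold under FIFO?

FIFO COGS: 35 @ $15 + 243 @ $17 + 362 @ $19 + 370 @ $20 + 14 @ $18 = $19,186
LIFO COGS: 300 @ $19 + 315 @ $25 + 87 @ $18 + 322 @ $20 = $21,581

COGS = $19,186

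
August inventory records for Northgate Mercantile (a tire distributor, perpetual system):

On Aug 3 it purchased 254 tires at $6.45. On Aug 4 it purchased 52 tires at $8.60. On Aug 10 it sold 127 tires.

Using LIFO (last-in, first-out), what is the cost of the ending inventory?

Ending inventory = $1,154.55

Aug 10, 127 sold [LIFO — newest first]: 52 @ $8.60 + 75 @ $6.45 = $930.95
Ending inventory: 179 @ $6.45 = $1,154.55
Check: goods available $2,085.50 = COGS $930.95 + ending $1,154.55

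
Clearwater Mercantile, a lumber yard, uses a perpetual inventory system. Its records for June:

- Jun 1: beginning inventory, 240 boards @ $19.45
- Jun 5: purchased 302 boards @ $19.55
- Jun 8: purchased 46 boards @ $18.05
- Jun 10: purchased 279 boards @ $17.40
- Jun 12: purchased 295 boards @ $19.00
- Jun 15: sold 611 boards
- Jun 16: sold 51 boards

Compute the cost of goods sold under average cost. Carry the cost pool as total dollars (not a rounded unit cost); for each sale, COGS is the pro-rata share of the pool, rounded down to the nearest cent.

COGS = $12,454.94

After Jun 1: 240 on hand, pool $4,668.00 (≈ $19.4500 each)
After Jun 5: 542 on hand, pool $10,572.10 (≈ $19.5057 each)
After Jun 8: 588 on hand, pool $11,402.40 (≈ $19.3918 each)
After Jun 10: 867 on hand, pool $16,257.00 (≈ $18.7509 each)
After Jun 12: 1162 on hand, pool $21,862.00 (≈ $18.8141 each)
Jun 15, sell 611: 611/1162 × $21,862.00 → $11,495.42
Jun 16, sell 51: 51/551 × $10,366.58 → $959.52
Total COGS = $11,495.42 + $959.52 = $12,454.94
Ending inventory (cost pool remaining) = $9,407.06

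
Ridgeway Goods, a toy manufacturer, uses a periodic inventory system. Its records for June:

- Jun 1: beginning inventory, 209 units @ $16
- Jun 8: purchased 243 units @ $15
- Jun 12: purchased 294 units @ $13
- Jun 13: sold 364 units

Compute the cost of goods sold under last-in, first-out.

Jun 13, 364 sold [LIFO — newest first]: 294 @ $13 + 70 @ $15 = $4,872
Ending inventory: 209 @ $16 + 173 @ $15 = $5,939
Check: goods available $10,811 = COGS $4,872 + ending $5,939

COGS = $4,872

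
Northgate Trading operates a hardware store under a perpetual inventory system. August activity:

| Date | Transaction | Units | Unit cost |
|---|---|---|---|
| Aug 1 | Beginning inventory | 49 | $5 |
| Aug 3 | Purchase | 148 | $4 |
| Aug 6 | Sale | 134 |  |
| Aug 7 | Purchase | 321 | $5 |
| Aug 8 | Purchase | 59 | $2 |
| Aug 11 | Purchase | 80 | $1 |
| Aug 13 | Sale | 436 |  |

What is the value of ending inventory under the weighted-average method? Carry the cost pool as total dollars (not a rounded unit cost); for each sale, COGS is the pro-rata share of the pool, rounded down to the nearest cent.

Ending inventory = $344.46

After Aug 1: 49 on hand, pool $245.00 (≈ $5.0000 each)
After Aug 3: 197 on hand, pool $837.00 (≈ $4.2487 each)
Aug 6, sell 134: 134/197 × $837.00 → $569.32
After Aug 7: 384 on hand, pool $1,872.68 (≈ $4.8768 each)
After Aug 8: 443 on hand, pool $1,990.68 (≈ $4.4936 each)
After Aug 11: 523 on hand, pool $2,070.68 (≈ $3.9592 each)
Aug 13, sell 436: 436/523 × $2,070.68 → $1,726.22
Total COGS = $569.32 + $1,726.22 = $2,295.54
Ending inventory (cost pool remaining) = $344.46
Check: goods available $2,640.00 = COGS $2,295.54 + ending $344.46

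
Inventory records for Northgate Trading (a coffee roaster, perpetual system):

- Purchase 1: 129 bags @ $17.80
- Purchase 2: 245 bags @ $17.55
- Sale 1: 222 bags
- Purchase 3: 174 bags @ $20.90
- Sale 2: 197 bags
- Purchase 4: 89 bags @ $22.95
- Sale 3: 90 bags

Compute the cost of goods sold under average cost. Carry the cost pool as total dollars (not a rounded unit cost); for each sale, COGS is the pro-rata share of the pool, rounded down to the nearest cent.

After Purchase 1: 129 on hand, pool $2,296.20 (≈ $17.8000 each)
After Purchase 2: 374 on hand, pool $6,595.95 (≈ $17.6362 each)
Sale 1, sell 222: 222/374 × $6,595.95 → $3,915.24
After Purchase 3: 326 on hand, pool $6,317.31 (≈ $19.3783 each)
Sale 2, sell 197: 197/326 × $6,317.31 → $3,817.51
After Purchase 4: 218 on hand, pool $4,542.35 (≈ $20.8365 each)
Sale 3, sell 90: 90/218 × $4,542.35 → $1,875.28
Total COGS = $3,915.24 + $3,817.51 + $1,875.28 = $9,608.03
Ending inventory (cost pool remaining) = $2,667.07

COGS = $9,608.03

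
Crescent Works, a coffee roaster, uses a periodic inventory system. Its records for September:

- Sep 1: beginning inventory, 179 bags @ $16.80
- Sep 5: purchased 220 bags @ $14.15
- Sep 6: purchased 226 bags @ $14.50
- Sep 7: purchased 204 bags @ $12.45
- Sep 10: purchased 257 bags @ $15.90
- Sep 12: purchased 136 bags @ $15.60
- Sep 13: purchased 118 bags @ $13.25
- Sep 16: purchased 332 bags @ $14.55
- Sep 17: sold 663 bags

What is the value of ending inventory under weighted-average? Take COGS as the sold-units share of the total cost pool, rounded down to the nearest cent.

Sep 17, sell 663: 663/1672 × $24,539.00 → $9,730.47
Ending inventory (cost pool remaining) = $14,808.53

Ending inventory = $14,808.53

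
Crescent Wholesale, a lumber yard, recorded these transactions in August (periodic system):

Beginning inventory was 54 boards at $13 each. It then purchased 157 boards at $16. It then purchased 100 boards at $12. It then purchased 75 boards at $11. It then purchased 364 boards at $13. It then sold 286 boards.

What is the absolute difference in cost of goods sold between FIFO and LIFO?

FIFO COGS: 54 @ $13 + 157 @ $16 + 75 @ $12 = $4,114
LIFO COGS: 286 @ $13 = $3,718
Difference = |$4,114 − $3,718| = $396

$396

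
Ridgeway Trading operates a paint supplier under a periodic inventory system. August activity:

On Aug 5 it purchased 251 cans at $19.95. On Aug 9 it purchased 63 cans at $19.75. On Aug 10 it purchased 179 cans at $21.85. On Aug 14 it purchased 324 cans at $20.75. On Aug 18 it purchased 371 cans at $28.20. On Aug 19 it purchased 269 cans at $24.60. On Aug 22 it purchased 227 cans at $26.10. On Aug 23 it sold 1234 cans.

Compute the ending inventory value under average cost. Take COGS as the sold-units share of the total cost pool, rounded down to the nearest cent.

Aug 23, sell 1234: 1234/1684 × $39,890.15 → $29,230.66
Ending inventory (cost pool remaining) = $10,659.49

Ending inventory = $10,659.49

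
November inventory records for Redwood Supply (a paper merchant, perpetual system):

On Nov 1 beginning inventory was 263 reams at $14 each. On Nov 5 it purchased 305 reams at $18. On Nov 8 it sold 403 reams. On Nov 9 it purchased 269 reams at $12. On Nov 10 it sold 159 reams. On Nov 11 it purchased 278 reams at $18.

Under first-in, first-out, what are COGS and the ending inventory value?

Nov 8, 403 sold [FIFO — oldest first]: 263 @ $14 + 140 @ $18 = $6,202
Nov 10, 159 sold [FIFO — oldest first]: 159 @ $18 = $2,862
Total COGS = $6,202 + $2,862 = $9,064
Ending inventory: 6 @ $18 + 269 @ $12 + 278 @ $18 = $8,340
Check: goods available $17,404 = COGS $9,064 + ending $8,340

COGS = $9,064; ending inventory = $8,340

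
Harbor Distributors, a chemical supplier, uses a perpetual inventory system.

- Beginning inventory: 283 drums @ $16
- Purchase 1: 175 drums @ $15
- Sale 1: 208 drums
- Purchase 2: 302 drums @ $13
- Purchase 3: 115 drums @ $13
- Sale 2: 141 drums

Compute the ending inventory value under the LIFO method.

Ending inventory = $7,588

Sale 1 (208) [LIFO — newest first]: 175 @ $15 + 33 @ $16 = $3,153
Sale 2 (141) [LIFO — newest first]: 115 @ $13 + 26 @ $13 = $1,833
Total COGS = $3,153 + $1,833 = $4,986
Ending inventory: 250 @ $16 + 276 @ $13 = $7,588
Check: goods available $12,574 = COGS $4,986 + ending $7,588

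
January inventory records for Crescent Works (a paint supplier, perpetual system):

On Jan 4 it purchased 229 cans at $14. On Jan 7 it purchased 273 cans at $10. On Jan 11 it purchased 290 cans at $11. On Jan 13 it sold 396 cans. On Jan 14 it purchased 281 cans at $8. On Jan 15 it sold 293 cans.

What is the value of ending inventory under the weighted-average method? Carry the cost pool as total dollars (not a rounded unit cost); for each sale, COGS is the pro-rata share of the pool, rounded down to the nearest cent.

After Jan 4: 229 on hand, pool $3,206.00 (≈ $14.0000 each)
After Jan 7: 502 on hand, pool $5,936.00 (≈ $11.8247 each)
After Jan 11: 792 on hand, pool $9,126.00 (≈ $11.5227 each)
Jan 13, sell 396: 396/792 × $9,126.00 → $4,563.00
After Jan 14: 677 on hand, pool $6,811.00 (≈ $10.0606 each)
Jan 15, sell 293: 293/677 × $6,811.00 → $2,947.74
Total COGS = $4,563.00 + $2,947.74 = $7,510.74
Ending inventory (cost pool remaining) = $3,863.26

Ending inventory = $3,863.26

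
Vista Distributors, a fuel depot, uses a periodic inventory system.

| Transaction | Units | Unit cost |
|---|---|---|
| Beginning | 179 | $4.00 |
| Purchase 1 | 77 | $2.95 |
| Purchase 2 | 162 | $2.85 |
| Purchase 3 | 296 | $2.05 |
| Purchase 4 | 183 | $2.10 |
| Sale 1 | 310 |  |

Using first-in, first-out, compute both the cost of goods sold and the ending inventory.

Sale 1 (310) [FIFO — oldest first]: 179 @ $4.00 + 77 @ $2.95 + 54 @ $2.85 = $1,097.05
Ending inventory: 108 @ $2.85 + 296 @ $2.05 + 183 @ $2.10 = $1,298.90

COGS = $1,097.05; ending inventory = $1,298.90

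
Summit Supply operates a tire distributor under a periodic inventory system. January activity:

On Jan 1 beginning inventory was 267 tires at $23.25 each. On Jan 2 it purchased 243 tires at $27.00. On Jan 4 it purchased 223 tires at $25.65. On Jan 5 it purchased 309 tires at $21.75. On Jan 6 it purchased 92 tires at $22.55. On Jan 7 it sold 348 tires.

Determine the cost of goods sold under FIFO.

Jan 7, 348 sold [FIFO — oldest first]: 267 @ $23.25 + 81 @ $27.00 = $8,394.75
Ending inventory: 162 @ $27.00 + 223 @ $25.65 + 309 @ $21.75 + 92 @ $22.55 = $18,889.30

COGS = $8,394.75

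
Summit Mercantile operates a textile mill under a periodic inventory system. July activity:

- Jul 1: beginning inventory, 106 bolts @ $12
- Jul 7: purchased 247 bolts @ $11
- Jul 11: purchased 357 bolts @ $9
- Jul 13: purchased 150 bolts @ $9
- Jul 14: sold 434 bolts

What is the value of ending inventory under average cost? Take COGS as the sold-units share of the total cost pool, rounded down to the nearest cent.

Ending inventory = $4,236.23

Jul 14, sell 434: 434/860 × $8,552.00 → $4,315.77
Ending inventory (cost pool remaining) = $4,236.23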